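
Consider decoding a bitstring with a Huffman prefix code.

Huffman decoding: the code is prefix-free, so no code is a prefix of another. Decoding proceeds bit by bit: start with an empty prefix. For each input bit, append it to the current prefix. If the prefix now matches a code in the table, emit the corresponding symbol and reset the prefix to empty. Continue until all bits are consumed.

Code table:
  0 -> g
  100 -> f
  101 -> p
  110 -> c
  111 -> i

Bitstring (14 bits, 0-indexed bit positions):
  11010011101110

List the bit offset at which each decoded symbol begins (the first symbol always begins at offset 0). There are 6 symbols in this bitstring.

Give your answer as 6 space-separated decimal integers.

Answer: 0 3 6 9 10 13

Derivation:
Bit 0: prefix='1' (no match yet)
Bit 1: prefix='11' (no match yet)
Bit 2: prefix='110' -> emit 'c', reset
Bit 3: prefix='1' (no match yet)
Bit 4: prefix='10' (no match yet)
Bit 5: prefix='100' -> emit 'f', reset
Bit 6: prefix='1' (no match yet)
Bit 7: prefix='11' (no match yet)
Bit 8: prefix='111' -> emit 'i', reset
Bit 9: prefix='0' -> emit 'g', reset
Bit 10: prefix='1' (no match yet)
Bit 11: prefix='11' (no match yet)
Bit 12: prefix='111' -> emit 'i', reset
Bit 13: prefix='0' -> emit 'g', reset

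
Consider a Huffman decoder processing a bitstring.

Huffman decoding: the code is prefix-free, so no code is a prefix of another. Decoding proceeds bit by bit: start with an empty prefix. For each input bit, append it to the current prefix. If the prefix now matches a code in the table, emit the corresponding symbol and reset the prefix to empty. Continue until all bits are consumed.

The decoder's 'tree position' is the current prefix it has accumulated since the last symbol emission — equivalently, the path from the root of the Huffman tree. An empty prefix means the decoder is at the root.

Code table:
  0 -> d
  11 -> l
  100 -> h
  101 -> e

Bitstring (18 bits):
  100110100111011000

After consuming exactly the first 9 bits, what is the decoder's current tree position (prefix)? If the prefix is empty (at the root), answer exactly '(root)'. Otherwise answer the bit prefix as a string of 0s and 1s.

Bit 0: prefix='1' (no match yet)
Bit 1: prefix='10' (no match yet)
Bit 2: prefix='100' -> emit 'h', reset
Bit 3: prefix='1' (no match yet)
Bit 4: prefix='11' -> emit 'l', reset
Bit 5: prefix='0' -> emit 'd', reset
Bit 6: prefix='1' (no match yet)
Bit 7: prefix='10' (no match yet)
Bit 8: prefix='100' -> emit 'h', reset

Answer: (root)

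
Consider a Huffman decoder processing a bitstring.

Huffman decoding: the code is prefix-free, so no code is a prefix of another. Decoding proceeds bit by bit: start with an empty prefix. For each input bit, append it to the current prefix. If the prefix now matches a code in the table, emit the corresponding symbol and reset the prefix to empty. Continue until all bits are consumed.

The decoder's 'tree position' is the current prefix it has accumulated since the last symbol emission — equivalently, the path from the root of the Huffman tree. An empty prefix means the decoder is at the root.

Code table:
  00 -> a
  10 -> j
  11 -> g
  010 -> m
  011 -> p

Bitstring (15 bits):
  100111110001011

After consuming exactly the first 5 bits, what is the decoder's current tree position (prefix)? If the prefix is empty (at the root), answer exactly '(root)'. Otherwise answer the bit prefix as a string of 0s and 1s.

Bit 0: prefix='1' (no match yet)
Bit 1: prefix='10' -> emit 'j', reset
Bit 2: prefix='0' (no match yet)
Bit 3: prefix='01' (no match yet)
Bit 4: prefix='011' -> emit 'p', reset

Answer: (root)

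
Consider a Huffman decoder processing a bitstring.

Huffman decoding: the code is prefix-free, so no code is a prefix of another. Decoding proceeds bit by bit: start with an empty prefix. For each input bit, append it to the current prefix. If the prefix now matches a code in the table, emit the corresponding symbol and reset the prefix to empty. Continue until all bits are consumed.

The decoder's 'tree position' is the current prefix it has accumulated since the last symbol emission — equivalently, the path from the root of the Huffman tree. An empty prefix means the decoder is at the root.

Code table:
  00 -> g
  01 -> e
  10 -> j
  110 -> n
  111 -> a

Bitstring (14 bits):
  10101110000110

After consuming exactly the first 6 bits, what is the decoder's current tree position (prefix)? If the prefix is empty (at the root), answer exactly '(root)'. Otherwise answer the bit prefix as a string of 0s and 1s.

Answer: 11

Derivation:
Bit 0: prefix='1' (no match yet)
Bit 1: prefix='10' -> emit 'j', reset
Bit 2: prefix='1' (no match yet)
Bit 3: prefix='10' -> emit 'j', reset
Bit 4: prefix='1' (no match yet)
Bit 5: prefix='11' (no match yet)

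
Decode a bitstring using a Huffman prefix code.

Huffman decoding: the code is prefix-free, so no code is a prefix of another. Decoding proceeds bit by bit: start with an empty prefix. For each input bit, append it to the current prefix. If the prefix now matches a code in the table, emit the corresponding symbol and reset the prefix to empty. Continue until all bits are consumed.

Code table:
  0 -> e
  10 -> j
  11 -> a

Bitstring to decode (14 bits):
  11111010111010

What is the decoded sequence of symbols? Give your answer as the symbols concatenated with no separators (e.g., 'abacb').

Bit 0: prefix='1' (no match yet)
Bit 1: prefix='11' -> emit 'a', reset
Bit 2: prefix='1' (no match yet)
Bit 3: prefix='11' -> emit 'a', reset
Bit 4: prefix='1' (no match yet)
Bit 5: prefix='10' -> emit 'j', reset
Bit 6: prefix='1' (no match yet)
Bit 7: prefix='10' -> emit 'j', reset
Bit 8: prefix='1' (no match yet)
Bit 9: prefix='11' -> emit 'a', reset
Bit 10: prefix='1' (no match yet)
Bit 11: prefix='10' -> emit 'j', reset
Bit 12: prefix='1' (no match yet)
Bit 13: prefix='10' -> emit 'j', reset

Answer: aajjajj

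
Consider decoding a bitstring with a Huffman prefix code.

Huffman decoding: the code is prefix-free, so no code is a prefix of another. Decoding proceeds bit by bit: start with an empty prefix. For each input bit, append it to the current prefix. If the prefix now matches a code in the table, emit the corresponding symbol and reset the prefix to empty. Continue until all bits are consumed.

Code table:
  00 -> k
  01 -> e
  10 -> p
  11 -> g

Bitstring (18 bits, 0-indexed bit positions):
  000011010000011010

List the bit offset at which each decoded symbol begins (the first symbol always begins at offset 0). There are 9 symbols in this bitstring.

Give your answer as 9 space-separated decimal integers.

Bit 0: prefix='0' (no match yet)
Bit 1: prefix='00' -> emit 'k', reset
Bit 2: prefix='0' (no match yet)
Bit 3: prefix='00' -> emit 'k', reset
Bit 4: prefix='1' (no match yet)
Bit 5: prefix='11' -> emit 'g', reset
Bit 6: prefix='0' (no match yet)
Bit 7: prefix='01' -> emit 'e', reset
Bit 8: prefix='0' (no match yet)
Bit 9: prefix='00' -> emit 'k', reset
Bit 10: prefix='0' (no match yet)
Bit 11: prefix='00' -> emit 'k', reset
Bit 12: prefix='0' (no match yet)
Bit 13: prefix='01' -> emit 'e', reset
Bit 14: prefix='1' (no match yet)
Bit 15: prefix='10' -> emit 'p', reset
Bit 16: prefix='1' (no match yet)
Bit 17: prefix='10' -> emit 'p', reset

Answer: 0 2 4 6 8 10 12 14 16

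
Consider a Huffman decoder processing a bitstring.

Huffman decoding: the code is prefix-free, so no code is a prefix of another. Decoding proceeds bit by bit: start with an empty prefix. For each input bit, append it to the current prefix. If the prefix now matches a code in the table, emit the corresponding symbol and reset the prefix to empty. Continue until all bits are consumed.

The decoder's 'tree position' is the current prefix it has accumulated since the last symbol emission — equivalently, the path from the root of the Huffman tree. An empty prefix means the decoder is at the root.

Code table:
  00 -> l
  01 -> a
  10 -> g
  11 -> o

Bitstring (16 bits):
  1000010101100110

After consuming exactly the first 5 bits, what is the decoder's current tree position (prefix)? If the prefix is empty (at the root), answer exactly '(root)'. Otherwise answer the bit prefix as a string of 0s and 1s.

Answer: 0

Derivation:
Bit 0: prefix='1' (no match yet)
Bit 1: prefix='10' -> emit 'g', reset
Bit 2: prefix='0' (no match yet)
Bit 3: prefix='00' -> emit 'l', reset
Bit 4: prefix='0' (no match yet)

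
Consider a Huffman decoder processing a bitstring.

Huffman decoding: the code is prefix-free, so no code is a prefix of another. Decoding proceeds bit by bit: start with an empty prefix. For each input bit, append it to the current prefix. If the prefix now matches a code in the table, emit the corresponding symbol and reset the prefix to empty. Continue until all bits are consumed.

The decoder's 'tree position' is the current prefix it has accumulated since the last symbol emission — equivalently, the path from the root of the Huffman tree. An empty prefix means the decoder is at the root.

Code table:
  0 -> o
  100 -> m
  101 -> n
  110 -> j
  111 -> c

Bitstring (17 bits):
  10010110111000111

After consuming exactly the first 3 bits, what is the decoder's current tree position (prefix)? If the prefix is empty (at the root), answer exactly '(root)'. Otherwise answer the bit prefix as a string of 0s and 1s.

Answer: (root)

Derivation:
Bit 0: prefix='1' (no match yet)
Bit 1: prefix='10' (no match yet)
Bit 2: prefix='100' -> emit 'm', reset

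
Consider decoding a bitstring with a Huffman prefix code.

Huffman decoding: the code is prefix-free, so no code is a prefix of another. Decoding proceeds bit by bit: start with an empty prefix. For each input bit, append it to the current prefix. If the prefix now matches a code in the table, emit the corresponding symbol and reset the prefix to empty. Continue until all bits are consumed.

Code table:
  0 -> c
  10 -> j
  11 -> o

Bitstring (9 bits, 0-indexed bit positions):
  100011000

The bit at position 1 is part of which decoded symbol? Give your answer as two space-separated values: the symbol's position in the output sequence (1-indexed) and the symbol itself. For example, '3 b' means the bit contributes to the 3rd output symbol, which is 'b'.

Bit 0: prefix='1' (no match yet)
Bit 1: prefix='10' -> emit 'j', reset
Bit 2: prefix='0' -> emit 'c', reset
Bit 3: prefix='0' -> emit 'c', reset
Bit 4: prefix='1' (no match yet)
Bit 5: prefix='11' -> emit 'o', reset

Answer: 1 j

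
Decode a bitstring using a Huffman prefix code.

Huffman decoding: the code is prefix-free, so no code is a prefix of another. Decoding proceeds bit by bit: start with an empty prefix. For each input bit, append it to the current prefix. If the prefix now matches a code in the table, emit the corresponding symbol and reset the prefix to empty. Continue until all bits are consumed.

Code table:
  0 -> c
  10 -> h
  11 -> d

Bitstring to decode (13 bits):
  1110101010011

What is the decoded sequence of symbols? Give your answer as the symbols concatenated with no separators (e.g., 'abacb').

Answer: dhhhhcd

Derivation:
Bit 0: prefix='1' (no match yet)
Bit 1: prefix='11' -> emit 'd', reset
Bit 2: prefix='1' (no match yet)
Bit 3: prefix='10' -> emit 'h', reset
Bit 4: prefix='1' (no match yet)
Bit 5: prefix='10' -> emit 'h', reset
Bit 6: prefix='1' (no match yet)
Bit 7: prefix='10' -> emit 'h', reset
Bit 8: prefix='1' (no match yet)
Bit 9: prefix='10' -> emit 'h', reset
Bit 10: prefix='0' -> emit 'c', reset
Bit 11: prefix='1' (no match yet)
Bit 12: prefix='11' -> emit 'd', reset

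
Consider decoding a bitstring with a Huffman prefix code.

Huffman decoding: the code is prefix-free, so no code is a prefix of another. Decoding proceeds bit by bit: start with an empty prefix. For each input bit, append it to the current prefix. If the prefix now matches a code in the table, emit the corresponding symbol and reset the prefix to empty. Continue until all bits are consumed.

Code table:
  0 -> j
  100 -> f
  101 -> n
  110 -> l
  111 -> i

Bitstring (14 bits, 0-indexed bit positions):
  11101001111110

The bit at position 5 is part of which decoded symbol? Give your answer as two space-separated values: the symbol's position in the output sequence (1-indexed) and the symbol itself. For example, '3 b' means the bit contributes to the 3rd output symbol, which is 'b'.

Bit 0: prefix='1' (no match yet)
Bit 1: prefix='11' (no match yet)
Bit 2: prefix='111' -> emit 'i', reset
Bit 3: prefix='0' -> emit 'j', reset
Bit 4: prefix='1' (no match yet)
Bit 5: prefix='10' (no match yet)
Bit 6: prefix='100' -> emit 'f', reset
Bit 7: prefix='1' (no match yet)
Bit 8: prefix='11' (no match yet)
Bit 9: prefix='111' -> emit 'i', reset

Answer: 3 f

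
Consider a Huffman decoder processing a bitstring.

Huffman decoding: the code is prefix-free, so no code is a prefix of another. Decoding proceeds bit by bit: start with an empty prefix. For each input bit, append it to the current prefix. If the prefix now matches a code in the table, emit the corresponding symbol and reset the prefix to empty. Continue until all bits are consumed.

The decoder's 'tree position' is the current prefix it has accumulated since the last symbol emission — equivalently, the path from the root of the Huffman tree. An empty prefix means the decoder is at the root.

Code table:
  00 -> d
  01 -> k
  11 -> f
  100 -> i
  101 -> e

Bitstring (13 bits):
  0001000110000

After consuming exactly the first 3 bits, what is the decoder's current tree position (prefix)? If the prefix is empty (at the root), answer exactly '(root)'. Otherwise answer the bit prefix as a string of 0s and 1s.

Bit 0: prefix='0' (no match yet)
Bit 1: prefix='00' -> emit 'd', reset
Bit 2: prefix='0' (no match yet)

Answer: 0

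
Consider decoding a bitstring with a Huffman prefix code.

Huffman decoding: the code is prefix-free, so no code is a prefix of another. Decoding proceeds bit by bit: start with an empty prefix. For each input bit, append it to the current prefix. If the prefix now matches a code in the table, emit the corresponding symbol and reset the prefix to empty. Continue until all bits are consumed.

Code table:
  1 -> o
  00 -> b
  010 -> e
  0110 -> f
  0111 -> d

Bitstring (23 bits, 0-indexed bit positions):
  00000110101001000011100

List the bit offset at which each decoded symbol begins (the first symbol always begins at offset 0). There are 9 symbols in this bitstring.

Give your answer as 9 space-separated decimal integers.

Bit 0: prefix='0' (no match yet)
Bit 1: prefix='00' -> emit 'b', reset
Bit 2: prefix='0' (no match yet)
Bit 3: prefix='00' -> emit 'b', reset
Bit 4: prefix='0' (no match yet)
Bit 5: prefix='01' (no match yet)
Bit 6: prefix='011' (no match yet)
Bit 7: prefix='0110' -> emit 'f', reset
Bit 8: prefix='1' -> emit 'o', reset
Bit 9: prefix='0' (no match yet)
Bit 10: prefix='01' (no match yet)
Bit 11: prefix='010' -> emit 'e', reset
Bit 12: prefix='0' (no match yet)
Bit 13: prefix='01' (no match yet)
Bit 14: prefix='010' -> emit 'e', reset
Bit 15: prefix='0' (no match yet)
Bit 16: prefix='00' -> emit 'b', reset
Bit 17: prefix='0' (no match yet)
Bit 18: prefix='01' (no match yet)
Bit 19: prefix='011' (no match yet)
Bit 20: prefix='0111' -> emit 'd', reset
Bit 21: prefix='0' (no match yet)
Bit 22: prefix='00' -> emit 'b', reset

Answer: 0 2 4 8 9 12 15 17 21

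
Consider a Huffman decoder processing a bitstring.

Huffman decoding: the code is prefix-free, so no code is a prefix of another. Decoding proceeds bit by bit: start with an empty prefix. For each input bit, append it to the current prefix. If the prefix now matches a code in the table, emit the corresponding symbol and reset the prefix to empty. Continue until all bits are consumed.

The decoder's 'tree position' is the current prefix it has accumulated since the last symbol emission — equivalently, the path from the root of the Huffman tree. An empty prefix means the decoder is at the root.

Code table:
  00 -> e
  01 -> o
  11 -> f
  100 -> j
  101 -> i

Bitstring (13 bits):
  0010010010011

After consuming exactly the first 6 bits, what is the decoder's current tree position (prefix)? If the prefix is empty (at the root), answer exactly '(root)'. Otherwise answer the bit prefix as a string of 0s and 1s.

Bit 0: prefix='0' (no match yet)
Bit 1: prefix='00' -> emit 'e', reset
Bit 2: prefix='1' (no match yet)
Bit 3: prefix='10' (no match yet)
Bit 4: prefix='100' -> emit 'j', reset
Bit 5: prefix='1' (no match yet)

Answer: 1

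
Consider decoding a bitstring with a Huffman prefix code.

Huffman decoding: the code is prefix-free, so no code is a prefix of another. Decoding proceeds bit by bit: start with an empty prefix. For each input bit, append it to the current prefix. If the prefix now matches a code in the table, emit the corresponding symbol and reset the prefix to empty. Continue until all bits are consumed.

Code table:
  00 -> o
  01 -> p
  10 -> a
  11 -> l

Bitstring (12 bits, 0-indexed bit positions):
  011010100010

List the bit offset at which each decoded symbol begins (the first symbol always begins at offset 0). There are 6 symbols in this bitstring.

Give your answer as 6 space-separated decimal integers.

Bit 0: prefix='0' (no match yet)
Bit 1: prefix='01' -> emit 'p', reset
Bit 2: prefix='1' (no match yet)
Bit 3: prefix='10' -> emit 'a', reset
Bit 4: prefix='1' (no match yet)
Bit 5: prefix='10' -> emit 'a', reset
Bit 6: prefix='1' (no match yet)
Bit 7: prefix='10' -> emit 'a', reset
Bit 8: prefix='0' (no match yet)
Bit 9: prefix='00' -> emit 'o', reset
Bit 10: prefix='1' (no match yet)
Bit 11: prefix='10' -> emit 'a', reset

Answer: 0 2 4 6 8 10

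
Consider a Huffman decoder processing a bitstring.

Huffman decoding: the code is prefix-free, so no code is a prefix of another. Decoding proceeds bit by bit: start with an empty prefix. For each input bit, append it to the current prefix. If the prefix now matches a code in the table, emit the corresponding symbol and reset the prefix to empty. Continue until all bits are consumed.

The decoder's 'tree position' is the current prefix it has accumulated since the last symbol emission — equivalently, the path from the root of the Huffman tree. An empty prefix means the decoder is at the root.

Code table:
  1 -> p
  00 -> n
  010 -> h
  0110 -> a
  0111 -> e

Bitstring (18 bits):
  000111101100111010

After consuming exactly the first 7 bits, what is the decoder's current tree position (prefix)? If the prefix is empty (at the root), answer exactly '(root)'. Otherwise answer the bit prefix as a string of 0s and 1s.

Bit 0: prefix='0' (no match yet)
Bit 1: prefix='00' -> emit 'n', reset
Bit 2: prefix='0' (no match yet)
Bit 3: prefix='01' (no match yet)
Bit 4: prefix='011' (no match yet)
Bit 5: prefix='0111' -> emit 'e', reset
Bit 6: prefix='1' -> emit 'p', reset

Answer: (root)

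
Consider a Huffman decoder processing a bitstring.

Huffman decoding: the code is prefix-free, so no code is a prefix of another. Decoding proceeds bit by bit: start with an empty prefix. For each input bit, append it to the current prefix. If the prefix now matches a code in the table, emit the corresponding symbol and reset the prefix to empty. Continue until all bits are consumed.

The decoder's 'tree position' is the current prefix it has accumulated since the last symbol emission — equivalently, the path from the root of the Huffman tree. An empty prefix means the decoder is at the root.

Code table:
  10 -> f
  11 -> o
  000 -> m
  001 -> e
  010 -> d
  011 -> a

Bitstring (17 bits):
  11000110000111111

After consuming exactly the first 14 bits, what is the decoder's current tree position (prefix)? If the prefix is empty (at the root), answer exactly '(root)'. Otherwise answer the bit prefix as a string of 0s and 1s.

Bit 0: prefix='1' (no match yet)
Bit 1: prefix='11' -> emit 'o', reset
Bit 2: prefix='0' (no match yet)
Bit 3: prefix='00' (no match yet)
Bit 4: prefix='000' -> emit 'm', reset
Bit 5: prefix='1' (no match yet)
Bit 6: prefix='11' -> emit 'o', reset
Bit 7: prefix='0' (no match yet)
Bit 8: prefix='00' (no match yet)
Bit 9: prefix='000' -> emit 'm', reset
Bit 10: prefix='0' (no match yet)
Bit 11: prefix='01' (no match yet)
Bit 12: prefix='011' -> emit 'a', reset
Bit 13: prefix='1' (no match yet)

Answer: 1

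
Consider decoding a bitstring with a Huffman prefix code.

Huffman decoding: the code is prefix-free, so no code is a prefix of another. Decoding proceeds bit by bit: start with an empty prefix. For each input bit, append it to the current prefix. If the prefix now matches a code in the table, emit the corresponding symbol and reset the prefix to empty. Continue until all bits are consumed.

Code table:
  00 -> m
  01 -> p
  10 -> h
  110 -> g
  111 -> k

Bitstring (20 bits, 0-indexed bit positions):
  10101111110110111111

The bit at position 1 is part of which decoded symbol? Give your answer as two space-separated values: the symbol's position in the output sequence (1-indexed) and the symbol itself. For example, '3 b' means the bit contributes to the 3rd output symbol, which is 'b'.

Bit 0: prefix='1' (no match yet)
Bit 1: prefix='10' -> emit 'h', reset
Bit 2: prefix='1' (no match yet)
Bit 3: prefix='10' -> emit 'h', reset
Bit 4: prefix='1' (no match yet)
Bit 5: prefix='11' (no match yet)

Answer: 1 h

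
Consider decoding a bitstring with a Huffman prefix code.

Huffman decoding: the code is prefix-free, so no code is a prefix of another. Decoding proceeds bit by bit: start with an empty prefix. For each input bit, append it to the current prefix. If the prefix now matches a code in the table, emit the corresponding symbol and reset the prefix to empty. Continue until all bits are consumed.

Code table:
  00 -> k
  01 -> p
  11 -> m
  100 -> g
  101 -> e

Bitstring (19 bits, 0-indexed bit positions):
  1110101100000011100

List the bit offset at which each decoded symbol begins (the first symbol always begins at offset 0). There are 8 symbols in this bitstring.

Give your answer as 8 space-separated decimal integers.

Answer: 0 2 5 7 10 12 14 16

Derivation:
Bit 0: prefix='1' (no match yet)
Bit 1: prefix='11' -> emit 'm', reset
Bit 2: prefix='1' (no match yet)
Bit 3: prefix='10' (no match yet)
Bit 4: prefix='101' -> emit 'e', reset
Bit 5: prefix='0' (no match yet)
Bit 6: prefix='01' -> emit 'p', reset
Bit 7: prefix='1' (no match yet)
Bit 8: prefix='10' (no match yet)
Bit 9: prefix='100' -> emit 'g', reset
Bit 10: prefix='0' (no match yet)
Bit 11: prefix='00' -> emit 'k', reset
Bit 12: prefix='0' (no match yet)
Bit 13: prefix='00' -> emit 'k', reset
Bit 14: prefix='1' (no match yet)
Bit 15: prefix='11' -> emit 'm', reset
Bit 16: prefix='1' (no match yet)
Bit 17: prefix='10' (no match yet)
Bit 18: prefix='100' -> emit 'g', reset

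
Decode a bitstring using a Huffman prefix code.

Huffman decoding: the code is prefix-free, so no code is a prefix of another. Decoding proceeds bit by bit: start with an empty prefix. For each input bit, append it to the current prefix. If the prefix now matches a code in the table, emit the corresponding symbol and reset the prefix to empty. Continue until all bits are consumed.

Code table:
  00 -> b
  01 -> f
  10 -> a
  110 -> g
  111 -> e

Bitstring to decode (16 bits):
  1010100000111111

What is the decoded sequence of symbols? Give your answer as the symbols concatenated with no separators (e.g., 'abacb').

Answer: aaabbee

Derivation:
Bit 0: prefix='1' (no match yet)
Bit 1: prefix='10' -> emit 'a', reset
Bit 2: prefix='1' (no match yet)
Bit 3: prefix='10' -> emit 'a', reset
Bit 4: prefix='1' (no match yet)
Bit 5: prefix='10' -> emit 'a', reset
Bit 6: prefix='0' (no match yet)
Bit 7: prefix='00' -> emit 'b', reset
Bit 8: prefix='0' (no match yet)
Bit 9: prefix='00' -> emit 'b', reset
Bit 10: prefix='1' (no match yet)
Bit 11: prefix='11' (no match yet)
Bit 12: prefix='111' -> emit 'e', reset
Bit 13: prefix='1' (no match yet)
Bit 14: prefix='11' (no match yet)
Bit 15: prefix='111' -> emit 'e', reset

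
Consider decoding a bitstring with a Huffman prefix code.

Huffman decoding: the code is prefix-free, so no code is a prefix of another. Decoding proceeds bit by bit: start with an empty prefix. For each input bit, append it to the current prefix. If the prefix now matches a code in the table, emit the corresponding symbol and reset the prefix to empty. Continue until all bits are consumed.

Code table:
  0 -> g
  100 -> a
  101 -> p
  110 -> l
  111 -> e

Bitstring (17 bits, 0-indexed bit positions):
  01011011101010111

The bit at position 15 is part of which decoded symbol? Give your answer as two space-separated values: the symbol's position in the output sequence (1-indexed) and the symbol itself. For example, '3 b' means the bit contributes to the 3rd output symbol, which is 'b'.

Answer: 7 e

Derivation:
Bit 0: prefix='0' -> emit 'g', reset
Bit 1: prefix='1' (no match yet)
Bit 2: prefix='10' (no match yet)
Bit 3: prefix='101' -> emit 'p', reset
Bit 4: prefix='1' (no match yet)
Bit 5: prefix='10' (no match yet)
Bit 6: prefix='101' -> emit 'p', reset
Bit 7: prefix='1' (no match yet)
Bit 8: prefix='11' (no match yet)
Bit 9: prefix='110' -> emit 'l', reset
Bit 10: prefix='1' (no match yet)
Bit 11: prefix='10' (no match yet)
Bit 12: prefix='101' -> emit 'p', reset
Bit 13: prefix='0' -> emit 'g', reset
Bit 14: prefix='1' (no match yet)
Bit 15: prefix='11' (no match yet)
Bit 16: prefix='111' -> emit 'e', reset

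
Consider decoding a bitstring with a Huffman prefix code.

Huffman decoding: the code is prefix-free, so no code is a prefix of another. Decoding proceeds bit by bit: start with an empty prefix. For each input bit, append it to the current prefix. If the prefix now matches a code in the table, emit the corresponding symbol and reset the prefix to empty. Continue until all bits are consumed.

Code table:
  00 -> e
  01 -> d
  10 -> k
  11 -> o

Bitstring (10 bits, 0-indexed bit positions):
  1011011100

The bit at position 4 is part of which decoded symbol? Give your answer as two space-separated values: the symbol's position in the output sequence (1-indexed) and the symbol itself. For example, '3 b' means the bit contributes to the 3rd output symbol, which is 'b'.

Bit 0: prefix='1' (no match yet)
Bit 1: prefix='10' -> emit 'k', reset
Bit 2: prefix='1' (no match yet)
Bit 3: prefix='11' -> emit 'o', reset
Bit 4: prefix='0' (no match yet)
Bit 5: prefix='01' -> emit 'd', reset
Bit 6: prefix='1' (no match yet)
Bit 7: prefix='11' -> emit 'o', reset
Bit 8: prefix='0' (no match yet)

Answer: 3 d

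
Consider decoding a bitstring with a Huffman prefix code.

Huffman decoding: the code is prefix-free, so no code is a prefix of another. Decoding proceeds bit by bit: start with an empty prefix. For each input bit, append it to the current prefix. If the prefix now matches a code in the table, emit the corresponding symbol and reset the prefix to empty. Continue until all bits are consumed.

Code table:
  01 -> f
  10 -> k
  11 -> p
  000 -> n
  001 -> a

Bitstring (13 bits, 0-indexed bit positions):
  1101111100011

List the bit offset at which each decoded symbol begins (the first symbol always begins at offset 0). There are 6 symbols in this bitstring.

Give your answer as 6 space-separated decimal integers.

Answer: 0 2 4 6 8 11

Derivation:
Bit 0: prefix='1' (no match yet)
Bit 1: prefix='11' -> emit 'p', reset
Bit 2: prefix='0' (no match yet)
Bit 3: prefix='01' -> emit 'f', reset
Bit 4: prefix='1' (no match yet)
Bit 5: prefix='11' -> emit 'p', reset
Bit 6: prefix='1' (no match yet)
Bit 7: prefix='11' -> emit 'p', reset
Bit 8: prefix='0' (no match yet)
Bit 9: prefix='00' (no match yet)
Bit 10: prefix='000' -> emit 'n', reset
Bit 11: prefix='1' (no match yet)
Bit 12: prefix='11' -> emit 'p', reset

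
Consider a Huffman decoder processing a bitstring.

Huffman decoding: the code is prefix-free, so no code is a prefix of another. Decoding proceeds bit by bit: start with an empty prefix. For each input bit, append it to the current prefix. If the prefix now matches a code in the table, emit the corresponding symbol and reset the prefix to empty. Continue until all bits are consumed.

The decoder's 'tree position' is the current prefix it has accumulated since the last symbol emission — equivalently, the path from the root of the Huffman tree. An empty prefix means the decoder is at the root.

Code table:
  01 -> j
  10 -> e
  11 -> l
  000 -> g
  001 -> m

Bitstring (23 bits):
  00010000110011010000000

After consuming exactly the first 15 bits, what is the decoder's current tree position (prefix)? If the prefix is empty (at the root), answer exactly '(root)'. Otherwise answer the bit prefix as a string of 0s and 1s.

Answer: (root)

Derivation:
Bit 0: prefix='0' (no match yet)
Bit 1: prefix='00' (no match yet)
Bit 2: prefix='000' -> emit 'g', reset
Bit 3: prefix='1' (no match yet)
Bit 4: prefix='10' -> emit 'e', reset
Bit 5: prefix='0' (no match yet)
Bit 6: prefix='00' (no match yet)
Bit 7: prefix='000' -> emit 'g', reset
Bit 8: prefix='1' (no match yet)
Bit 9: prefix='11' -> emit 'l', reset
Bit 10: prefix='0' (no match yet)
Bit 11: prefix='00' (no match yet)
Bit 12: prefix='001' -> emit 'm', reset
Bit 13: prefix='1' (no match yet)
Bit 14: prefix='10' -> emit 'e', reset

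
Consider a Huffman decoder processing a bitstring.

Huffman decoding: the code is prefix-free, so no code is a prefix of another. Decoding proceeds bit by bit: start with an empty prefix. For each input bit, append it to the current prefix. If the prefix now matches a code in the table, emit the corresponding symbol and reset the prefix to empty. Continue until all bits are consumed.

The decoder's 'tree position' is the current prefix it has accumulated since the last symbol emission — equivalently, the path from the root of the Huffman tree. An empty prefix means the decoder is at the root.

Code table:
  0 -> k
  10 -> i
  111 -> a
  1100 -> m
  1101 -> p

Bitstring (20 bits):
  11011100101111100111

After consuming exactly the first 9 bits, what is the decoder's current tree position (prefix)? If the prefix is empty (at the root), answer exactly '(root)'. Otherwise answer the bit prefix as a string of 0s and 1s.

Answer: 1

Derivation:
Bit 0: prefix='1' (no match yet)
Bit 1: prefix='11' (no match yet)
Bit 2: prefix='110' (no match yet)
Bit 3: prefix='1101' -> emit 'p', reset
Bit 4: prefix='1' (no match yet)
Bit 5: prefix='11' (no match yet)
Bit 6: prefix='110' (no match yet)
Bit 7: prefix='1100' -> emit 'm', reset
Bit 8: prefix='1' (no match yet)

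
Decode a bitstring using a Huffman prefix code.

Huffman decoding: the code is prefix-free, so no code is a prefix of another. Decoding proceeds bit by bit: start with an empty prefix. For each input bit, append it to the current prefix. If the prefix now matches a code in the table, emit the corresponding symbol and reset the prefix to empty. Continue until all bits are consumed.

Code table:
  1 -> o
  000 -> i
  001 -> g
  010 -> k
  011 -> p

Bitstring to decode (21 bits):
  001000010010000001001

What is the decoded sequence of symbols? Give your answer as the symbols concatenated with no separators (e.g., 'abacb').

Answer: gikkigg

Derivation:
Bit 0: prefix='0' (no match yet)
Bit 1: prefix='00' (no match yet)
Bit 2: prefix='001' -> emit 'g', reset
Bit 3: prefix='0' (no match yet)
Bit 4: prefix='00' (no match yet)
Bit 5: prefix='000' -> emit 'i', reset
Bit 6: prefix='0' (no match yet)
Bit 7: prefix='01' (no match yet)
Bit 8: prefix='010' -> emit 'k', reset
Bit 9: prefix='0' (no match yet)
Bit 10: prefix='01' (no match yet)
Bit 11: prefix='010' -> emit 'k', reset
Bit 12: prefix='0' (no match yet)
Bit 13: prefix='00' (no match yet)
Bit 14: prefix='000' -> emit 'i', reset
Bit 15: prefix='0' (no match yet)
Bit 16: prefix='00' (no match yet)
Bit 17: prefix='001' -> emit 'g', reset
Bit 18: prefix='0' (no match yet)
Bit 19: prefix='00' (no match yet)
Bit 20: prefix='001' -> emit 'g', reset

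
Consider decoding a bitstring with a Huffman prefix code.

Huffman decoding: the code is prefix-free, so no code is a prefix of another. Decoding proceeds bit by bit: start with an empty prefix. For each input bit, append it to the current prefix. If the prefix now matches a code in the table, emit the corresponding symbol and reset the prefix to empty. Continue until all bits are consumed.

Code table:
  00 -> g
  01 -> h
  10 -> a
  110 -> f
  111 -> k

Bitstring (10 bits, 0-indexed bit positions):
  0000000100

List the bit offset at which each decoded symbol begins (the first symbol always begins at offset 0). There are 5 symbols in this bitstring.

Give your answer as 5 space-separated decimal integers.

Bit 0: prefix='0' (no match yet)
Bit 1: prefix='00' -> emit 'g', reset
Bit 2: prefix='0' (no match yet)
Bit 3: prefix='00' -> emit 'g', reset
Bit 4: prefix='0' (no match yet)
Bit 5: prefix='00' -> emit 'g', reset
Bit 6: prefix='0' (no match yet)
Bit 7: prefix='01' -> emit 'h', reset
Bit 8: prefix='0' (no match yet)
Bit 9: prefix='00' -> emit 'g', reset

Answer: 0 2 4 6 8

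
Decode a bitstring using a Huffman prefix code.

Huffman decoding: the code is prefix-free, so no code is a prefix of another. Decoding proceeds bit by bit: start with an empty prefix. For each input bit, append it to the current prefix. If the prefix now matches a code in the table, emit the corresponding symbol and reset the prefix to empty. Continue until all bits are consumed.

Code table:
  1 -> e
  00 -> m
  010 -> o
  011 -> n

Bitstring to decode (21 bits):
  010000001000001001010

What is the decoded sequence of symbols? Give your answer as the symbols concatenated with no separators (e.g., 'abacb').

Bit 0: prefix='0' (no match yet)
Bit 1: prefix='01' (no match yet)
Bit 2: prefix='010' -> emit 'o', reset
Bit 3: prefix='0' (no match yet)
Bit 4: prefix='00' -> emit 'm', reset
Bit 5: prefix='0' (no match yet)
Bit 6: prefix='00' -> emit 'm', reset
Bit 7: prefix='0' (no match yet)
Bit 8: prefix='01' (no match yet)
Bit 9: prefix='010' -> emit 'o', reset
Bit 10: prefix='0' (no match yet)
Bit 11: prefix='00' -> emit 'm', reset
Bit 12: prefix='0' (no match yet)
Bit 13: prefix='00' -> emit 'm', reset
Bit 14: prefix='1' -> emit 'e', reset
Bit 15: prefix='0' (no match yet)
Bit 16: prefix='00' -> emit 'm', reset
Bit 17: prefix='1' -> emit 'e', reset
Bit 18: prefix='0' (no match yet)
Bit 19: prefix='01' (no match yet)
Bit 20: prefix='010' -> emit 'o', reset

Answer: ommommemeo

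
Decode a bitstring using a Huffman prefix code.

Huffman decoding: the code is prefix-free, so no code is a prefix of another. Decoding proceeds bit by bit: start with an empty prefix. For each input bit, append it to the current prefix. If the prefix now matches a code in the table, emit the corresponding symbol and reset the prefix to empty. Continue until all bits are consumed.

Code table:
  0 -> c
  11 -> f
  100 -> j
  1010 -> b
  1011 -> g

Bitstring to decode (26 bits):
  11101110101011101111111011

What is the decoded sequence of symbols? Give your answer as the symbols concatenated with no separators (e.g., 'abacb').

Answer: fgbggffg

Derivation:
Bit 0: prefix='1' (no match yet)
Bit 1: prefix='11' -> emit 'f', reset
Bit 2: prefix='1' (no match yet)
Bit 3: prefix='10' (no match yet)
Bit 4: prefix='101' (no match yet)
Bit 5: prefix='1011' -> emit 'g', reset
Bit 6: prefix='1' (no match yet)
Bit 7: prefix='10' (no match yet)
Bit 8: prefix='101' (no match yet)
Bit 9: prefix='1010' -> emit 'b', reset
Bit 10: prefix='1' (no match yet)
Bit 11: prefix='10' (no match yet)
Bit 12: prefix='101' (no match yet)
Bit 13: prefix='1011' -> emit 'g', reset
Bit 14: prefix='1' (no match yet)
Bit 15: prefix='10' (no match yet)
Bit 16: prefix='101' (no match yet)
Bit 17: prefix='1011' -> emit 'g', reset
Bit 18: prefix='1' (no match yet)
Bit 19: prefix='11' -> emit 'f', reset
Bit 20: prefix='1' (no match yet)
Bit 21: prefix='11' -> emit 'f', reset
Bit 22: prefix='1' (no match yet)
Bit 23: prefix='10' (no match yet)
Bit 24: prefix='101' (no match yet)
Bit 25: prefix='1011' -> emit 'g', reset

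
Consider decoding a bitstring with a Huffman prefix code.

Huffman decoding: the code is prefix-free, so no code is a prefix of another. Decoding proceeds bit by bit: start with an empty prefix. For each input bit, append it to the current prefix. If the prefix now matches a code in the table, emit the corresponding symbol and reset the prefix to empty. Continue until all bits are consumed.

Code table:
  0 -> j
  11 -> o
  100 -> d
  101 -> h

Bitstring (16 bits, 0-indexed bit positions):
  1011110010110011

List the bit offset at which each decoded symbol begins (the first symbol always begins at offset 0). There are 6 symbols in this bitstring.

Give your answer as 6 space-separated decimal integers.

Answer: 0 3 5 8 11 14

Derivation:
Bit 0: prefix='1' (no match yet)
Bit 1: prefix='10' (no match yet)
Bit 2: prefix='101' -> emit 'h', reset
Bit 3: prefix='1' (no match yet)
Bit 4: prefix='11' -> emit 'o', reset
Bit 5: prefix='1' (no match yet)
Bit 6: prefix='10' (no match yet)
Bit 7: prefix='100' -> emit 'd', reset
Bit 8: prefix='1' (no match yet)
Bit 9: prefix='10' (no match yet)
Bit 10: prefix='101' -> emit 'h', reset
Bit 11: prefix='1' (no match yet)
Bit 12: prefix='10' (no match yet)
Bit 13: prefix='100' -> emit 'd', reset
Bit 14: prefix='1' (no match yet)
Bit 15: prefix='11' -> emit 'o', reset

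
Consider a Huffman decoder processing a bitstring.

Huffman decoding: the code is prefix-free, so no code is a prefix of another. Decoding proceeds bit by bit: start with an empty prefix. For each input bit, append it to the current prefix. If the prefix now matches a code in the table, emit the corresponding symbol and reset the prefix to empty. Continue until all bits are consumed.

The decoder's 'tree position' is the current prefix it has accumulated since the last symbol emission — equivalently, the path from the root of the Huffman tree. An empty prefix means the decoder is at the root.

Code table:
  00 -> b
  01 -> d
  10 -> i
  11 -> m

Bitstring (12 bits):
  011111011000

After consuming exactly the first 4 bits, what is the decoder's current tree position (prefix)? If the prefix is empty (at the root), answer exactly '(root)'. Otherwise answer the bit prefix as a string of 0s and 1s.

Bit 0: prefix='0' (no match yet)
Bit 1: prefix='01' -> emit 'd', reset
Bit 2: prefix='1' (no match yet)
Bit 3: prefix='11' -> emit 'm', reset

Answer: (root)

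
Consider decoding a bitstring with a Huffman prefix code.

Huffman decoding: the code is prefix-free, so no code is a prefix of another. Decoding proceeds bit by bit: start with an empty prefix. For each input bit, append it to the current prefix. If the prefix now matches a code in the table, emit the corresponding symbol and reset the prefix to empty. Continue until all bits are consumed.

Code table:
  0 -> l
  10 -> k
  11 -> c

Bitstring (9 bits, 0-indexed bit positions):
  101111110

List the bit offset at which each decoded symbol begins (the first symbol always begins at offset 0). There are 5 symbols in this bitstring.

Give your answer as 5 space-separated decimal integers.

Answer: 0 2 4 6 8

Derivation:
Bit 0: prefix='1' (no match yet)
Bit 1: prefix='10' -> emit 'k', reset
Bit 2: prefix='1' (no match yet)
Bit 3: prefix='11' -> emit 'c', reset
Bit 4: prefix='1' (no match yet)
Bit 5: prefix='11' -> emit 'c', reset
Bit 6: prefix='1' (no match yet)
Bit 7: prefix='11' -> emit 'c', reset
Bit 8: prefix='0' -> emit 'l', reset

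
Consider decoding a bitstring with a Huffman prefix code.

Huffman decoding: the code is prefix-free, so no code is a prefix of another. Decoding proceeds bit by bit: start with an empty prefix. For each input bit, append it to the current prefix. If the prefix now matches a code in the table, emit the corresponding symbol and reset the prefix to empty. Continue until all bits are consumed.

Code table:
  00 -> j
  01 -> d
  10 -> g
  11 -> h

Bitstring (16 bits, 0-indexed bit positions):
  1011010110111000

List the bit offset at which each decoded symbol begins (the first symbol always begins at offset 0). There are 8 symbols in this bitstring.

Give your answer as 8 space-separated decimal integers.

Answer: 0 2 4 6 8 10 12 14

Derivation:
Bit 0: prefix='1' (no match yet)
Bit 1: prefix='10' -> emit 'g', reset
Bit 2: prefix='1' (no match yet)
Bit 3: prefix='11' -> emit 'h', reset
Bit 4: prefix='0' (no match yet)
Bit 5: prefix='01' -> emit 'd', reset
Bit 6: prefix='0' (no match yet)
Bit 7: prefix='01' -> emit 'd', reset
Bit 8: prefix='1' (no match yet)
Bit 9: prefix='10' -> emit 'g', reset
Bit 10: prefix='1' (no match yet)
Bit 11: prefix='11' -> emit 'h', reset
Bit 12: prefix='1' (no match yet)
Bit 13: prefix='10' -> emit 'g', reset
Bit 14: prefix='0' (no match yet)
Bit 15: prefix='00' -> emit 'j', reset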